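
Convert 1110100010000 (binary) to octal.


Group into 3-bit groups: 001110100010000
  001 = 1
  110 = 6
  100 = 4
  010 = 2
  000 = 0
= 0o16420


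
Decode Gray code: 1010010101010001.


Gray code: 1010010101010001
MSB stays the same: 1
Each subsequent bit = prev_binary XOR current_gray:
  B[1] = 1 XOR 0 = 1
  B[2] = 1 XOR 1 = 0
  B[3] = 0 XOR 0 = 0
  B[4] = 0 XOR 0 = 0
  B[5] = 0 XOR 1 = 1
  B[6] = 1 XOR 0 = 1
  B[7] = 1 XOR 1 = 0
  B[8] = 0 XOR 0 = 0
  B[9] = 0 XOR 1 = 1
  B[10] = 1 XOR 0 = 1
  B[11] = 1 XOR 1 = 0
  B[12] = 0 XOR 0 = 0
  B[13] = 0 XOR 0 = 0
  B[14] = 0 XOR 0 = 0
  B[15] = 0 XOR 1 = 1
= 1100011001100001 (50785 decimal)


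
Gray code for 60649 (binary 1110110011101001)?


Binary: 1110110011101001
Gray code: G = B XOR (B >> 1)
B >> 1 = 0111011001110100
1110110011101001 XOR 0111011001110100:
  1 XOR 0 = 1
  1 XOR 1 = 0
  1 XOR 1 = 0
  0 XOR 1 = 1
  1 XOR 0 = 1
  1 XOR 1 = 0
  0 XOR 1 = 1
  0 XOR 0 = 0
  1 XOR 0 = 1
  1 XOR 1 = 0
  1 XOR 1 = 0
  0 XOR 1 = 1
  1 XOR 0 = 1
  0 XOR 1 = 1
  0 XOR 0 = 0
  1 XOR 0 = 1
= 1001101010011101


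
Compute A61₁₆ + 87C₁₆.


Align and add column by column (LSB to MSB, each column mod 16 with carry):
  0A61
+ 087C
  ----
  col 0: 1(1) + C(12) + 0 (carry in) = 13 → D(13), carry out 0
  col 1: 6(6) + 7(7) + 0 (carry in) = 13 → D(13), carry out 0
  col 2: A(10) + 8(8) + 0 (carry in) = 18 → 2(2), carry out 1
  col 3: 0(0) + 0(0) + 1 (carry in) = 1 → 1(1), carry out 0
Reading digits MSB→LSB: 12DD
Strip leading zeros: 12DD
= 0x12DD


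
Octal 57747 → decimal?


Positional values:
Position 0: 7 × 8^0 = 7
Position 1: 4 × 8^1 = 32
Position 2: 7 × 8^2 = 448
Position 3: 7 × 8^3 = 3584
Position 4: 5 × 8^4 = 20480
Sum = 7 + 32 + 448 + 3584 + 20480
= 24551


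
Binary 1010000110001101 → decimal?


Positional values:
Bit 0: 1 × 2^0 = 1
Bit 2: 1 × 2^2 = 4
Bit 3: 1 × 2^3 = 8
Bit 7: 1 × 2^7 = 128
Bit 8: 1 × 2^8 = 256
Bit 13: 1 × 2^13 = 8192
Bit 15: 1 × 2^15 = 32768
Sum = 1 + 4 + 8 + 128 + 256 + 8192 + 32768
= 41357


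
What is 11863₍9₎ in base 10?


Positional values (base 9):
  3 × 9^0 = 3 × 1 = 3
  6 × 9^1 = 6 × 9 = 54
  8 × 9^2 = 8 × 81 = 648
  1 × 9^3 = 1 × 729 = 729
  1 × 9^4 = 1 × 6561 = 6561
Sum = 3 + 54 + 648 + 729 + 6561
= 7995


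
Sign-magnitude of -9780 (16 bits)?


Sign bit: 1 (negative)
Magnitude: 9780 = 010011000110100
= 1010011000110100


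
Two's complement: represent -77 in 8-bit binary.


Original: 01001101
Step 1 - Invert all bits: 10110010
Step 2 - Add 1: 10110010 + 1
= 10110011 (represents -77)


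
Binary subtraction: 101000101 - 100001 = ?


Align and subtract column by column (LSB to MSB, borrowing when needed):
  101000101
- 000100001
  ---------
  col 0: (1 - 0 borrow-in) - 1 → 1 - 1 = 0, borrow out 0
  col 1: (0 - 0 borrow-in) - 0 → 0 - 0 = 0, borrow out 0
  col 2: (1 - 0 borrow-in) - 0 → 1 - 0 = 1, borrow out 0
  col 3: (0 - 0 borrow-in) - 0 → 0 - 0 = 0, borrow out 0
  col 4: (0 - 0 borrow-in) - 0 → 0 - 0 = 0, borrow out 0
  col 5: (0 - 0 borrow-in) - 1 → borrow from next column: (0+2) - 1 = 1, borrow out 1
  col 6: (1 - 1 borrow-in) - 0 → 0 - 0 = 0, borrow out 0
  col 7: (0 - 0 borrow-in) - 0 → 0 - 0 = 0, borrow out 0
  col 8: (1 - 0 borrow-in) - 0 → 1 - 0 = 1, borrow out 0
Reading bits MSB→LSB: 100100100
Strip leading zeros: 100100100
= 100100100


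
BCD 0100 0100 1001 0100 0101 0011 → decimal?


Each 4-bit group → digit:
  0100 → 4
  0100 → 4
  1001 → 9
  0100 → 4
  0101 → 5
  0011 → 3
= 449453


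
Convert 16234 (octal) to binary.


Each octal digit → 3 binary bits:
  1 = 001
  6 = 110
  2 = 010
  3 = 011
  4 = 100
Concatenate: 001 110 010 011 100
= 001110010011100


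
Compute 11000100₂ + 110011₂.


Align and add column by column (LSB to MSB, carry propagating):
  011000100
+ 000110011
  ---------
  col 0: 0 + 1 + 0 (carry in) = 1 → bit 1, carry out 0
  col 1: 0 + 1 + 0 (carry in) = 1 → bit 1, carry out 0
  col 2: 1 + 0 + 0 (carry in) = 1 → bit 1, carry out 0
  col 3: 0 + 0 + 0 (carry in) = 0 → bit 0, carry out 0
  col 4: 0 + 1 + 0 (carry in) = 1 → bit 1, carry out 0
  col 5: 0 + 1 + 0 (carry in) = 1 → bit 1, carry out 0
  col 6: 1 + 0 + 0 (carry in) = 1 → bit 1, carry out 0
  col 7: 1 + 0 + 0 (carry in) = 1 → bit 1, carry out 0
  col 8: 0 + 0 + 0 (carry in) = 0 → bit 0, carry out 0
Reading bits MSB→LSB: 011110111
Strip leading zeros: 11110111
= 11110111


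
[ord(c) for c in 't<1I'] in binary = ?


String: 't<1I'  (4 characters)
Per-character ASCII lookup:
  't': lowercase starts at 97: 't' = 97 + 19 = 116 → 1110100
  '<': special character: '<' = 60 → 111100
  '1': digits start at 48: '1' = 48 + 1 = 49 → 110001
  'I': uppercase starts at 65: 'I' = 65 + 8 = 73 → 1001001
= 1110100 111100 110001 1001001


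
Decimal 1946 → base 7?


Divide by 7 repeatedly:
1946 ÷ 7 = 278 remainder 0
278 ÷ 7 = 39 remainder 5
39 ÷ 7 = 5 remainder 4
5 ÷ 7 = 0 remainder 5
Reading remainders bottom-up:
= 5450


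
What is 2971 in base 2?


Divide by 2 repeatedly:
2971 ÷ 2 = 1485 remainder 1
1485 ÷ 2 = 742 remainder 1
742 ÷ 2 = 371 remainder 0
371 ÷ 2 = 185 remainder 1
185 ÷ 2 = 92 remainder 1
92 ÷ 2 = 46 remainder 0
46 ÷ 2 = 23 remainder 0
23 ÷ 2 = 11 remainder 1
11 ÷ 2 = 5 remainder 1
5 ÷ 2 = 2 remainder 1
2 ÷ 2 = 1 remainder 0
1 ÷ 2 = 0 remainder 1
Reading remainders bottom-up:
= 101110011011


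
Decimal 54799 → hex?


Divide by 16 repeatedly:
54799 ÷ 16 = 3424 remainder 15 (F)
3424 ÷ 16 = 214 remainder 0 (0)
214 ÷ 16 = 13 remainder 6 (6)
13 ÷ 16 = 0 remainder 13 (D)
Reading remainders bottom-up:
= 0xD60F


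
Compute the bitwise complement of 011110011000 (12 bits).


Original: 011110011000
Invert all bits:
  bit 0: 0 → 1
  bit 1: 1 → 0
  bit 2: 1 → 0
  bit 3: 1 → 0
  bit 4: 1 → 0
  bit 5: 0 → 1
  bit 6: 0 → 1
  bit 7: 1 → 0
  bit 8: 1 → 0
  bit 9: 0 → 1
  bit 10: 0 → 1
  bit 11: 0 → 1
= 100001100111


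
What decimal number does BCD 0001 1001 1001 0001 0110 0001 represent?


Each 4-bit group → digit:
  0001 → 1
  1001 → 9
  1001 → 9
  0001 → 1
  0110 → 6
  0001 → 1
= 199161


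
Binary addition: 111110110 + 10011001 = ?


Align and add column by column (LSB to MSB, carry propagating):
  0111110110
+ 0010011001
  ----------
  col 0: 0 + 1 + 0 (carry in) = 1 → bit 1, carry out 0
  col 1: 1 + 0 + 0 (carry in) = 1 → bit 1, carry out 0
  col 2: 1 + 0 + 0 (carry in) = 1 → bit 1, carry out 0
  col 3: 0 + 1 + 0 (carry in) = 1 → bit 1, carry out 0
  col 4: 1 + 1 + 0 (carry in) = 2 → bit 0, carry out 1
  col 5: 1 + 0 + 1 (carry in) = 2 → bit 0, carry out 1
  col 6: 1 + 0 + 1 (carry in) = 2 → bit 0, carry out 1
  col 7: 1 + 1 + 1 (carry in) = 3 → bit 1, carry out 1
  col 8: 1 + 0 + 1 (carry in) = 2 → bit 0, carry out 1
  col 9: 0 + 0 + 1 (carry in) = 1 → bit 1, carry out 0
Reading bits MSB→LSB: 1010001111
Strip leading zeros: 1010001111
= 1010001111


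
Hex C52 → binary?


Each hex digit → 4 binary bits:
  C = 1100
  5 = 0101
  2 = 0010
Concatenate: 1100 0101 0010
= 110001010010


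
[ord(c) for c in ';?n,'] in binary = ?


String: ';?n,'  (4 characters)
Per-character ASCII lookup:
  ';': special character: ';' = 59 → 111011
  '?': special character: '?' = 63 → 111111
  'n': lowercase starts at 97: 'n' = 97 + 13 = 110 → 1101110
  ',': special character: ',' = 44 → 101100
= 111011 111111 1101110 101100


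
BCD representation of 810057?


Each digit → 4-bit binary:
  8 → 1000
  1 → 0001
  0 → 0000
  0 → 0000
  5 → 0101
  7 → 0111
= 1000 0001 0000 0000 0101 0111


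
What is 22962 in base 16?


Divide by 16 repeatedly:
22962 ÷ 16 = 1435 remainder 2 (2)
1435 ÷ 16 = 89 remainder 11 (B)
89 ÷ 16 = 5 remainder 9 (9)
5 ÷ 16 = 0 remainder 5 (5)
Reading remainders bottom-up:
= 0x59B2


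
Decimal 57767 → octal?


Divide by 8 repeatedly:
57767 ÷ 8 = 7220 remainder 7
7220 ÷ 8 = 902 remainder 4
902 ÷ 8 = 112 remainder 6
112 ÷ 8 = 14 remainder 0
14 ÷ 8 = 1 remainder 6
1 ÷ 8 = 0 remainder 1
Reading remainders bottom-up:
= 0o160647


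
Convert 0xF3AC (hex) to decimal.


Positional values:
Position 0: C × 16^0 = 12 × 1 = 12
Position 1: A × 16^1 = 10 × 16 = 160
Position 2: 3 × 16^2 = 3 × 256 = 768
Position 3: F × 16^3 = 15 × 4096 = 61440
Sum = 12 + 160 + 768 + 61440
= 62380


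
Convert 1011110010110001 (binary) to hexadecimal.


Group into 4-bit nibbles: 1011110010110001
  1011 = B
  1100 = C
  1011 = B
  0001 = 1
= 0xBCB1


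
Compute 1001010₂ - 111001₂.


Align and subtract column by column (LSB to MSB, borrowing when needed):
  1001010
- 0111001
  -------
  col 0: (0 - 0 borrow-in) - 1 → borrow from next column: (0+2) - 1 = 1, borrow out 1
  col 1: (1 - 1 borrow-in) - 0 → 0 - 0 = 0, borrow out 0
  col 2: (0 - 0 borrow-in) - 0 → 0 - 0 = 0, borrow out 0
  col 3: (1 - 0 borrow-in) - 1 → 1 - 1 = 0, borrow out 0
  col 4: (0 - 0 borrow-in) - 1 → borrow from next column: (0+2) - 1 = 1, borrow out 1
  col 5: (0 - 1 borrow-in) - 1 → borrow from next column: (-1+2) - 1 = 0, borrow out 1
  col 6: (1 - 1 borrow-in) - 0 → 0 - 0 = 0, borrow out 0
Reading bits MSB→LSB: 0010001
Strip leading zeros: 10001
= 10001


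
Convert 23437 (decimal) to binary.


Divide by 2 repeatedly:
23437 ÷ 2 = 11718 remainder 1
11718 ÷ 2 = 5859 remainder 0
5859 ÷ 2 = 2929 remainder 1
2929 ÷ 2 = 1464 remainder 1
1464 ÷ 2 = 732 remainder 0
732 ÷ 2 = 366 remainder 0
366 ÷ 2 = 183 remainder 0
183 ÷ 2 = 91 remainder 1
91 ÷ 2 = 45 remainder 1
45 ÷ 2 = 22 remainder 1
22 ÷ 2 = 11 remainder 0
11 ÷ 2 = 5 remainder 1
5 ÷ 2 = 2 remainder 1
2 ÷ 2 = 1 remainder 0
1 ÷ 2 = 0 remainder 1
Reading remainders bottom-up:
= 101101110001101


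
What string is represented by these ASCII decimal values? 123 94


Codes (decimal): 123 94
Per-code ASCII lookup:
  123  (special character) → '{'
  94  (special character) → '^'
= '{^'


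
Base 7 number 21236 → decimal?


Positional values (base 7):
  6 × 7^0 = 6 × 1 = 6
  3 × 7^1 = 3 × 7 = 21
  2 × 7^2 = 2 × 49 = 98
  1 × 7^3 = 1 × 343 = 343
  2 × 7^4 = 2 × 2401 = 4802
Sum = 6 + 21 + 98 + 343 + 4802
= 5270


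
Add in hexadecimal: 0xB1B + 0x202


Align and add column by column (LSB to MSB, each column mod 16 with carry):
  0B1B
+ 0202
  ----
  col 0: B(11) + 2(2) + 0 (carry in) = 13 → D(13), carry out 0
  col 1: 1(1) + 0(0) + 0 (carry in) = 1 → 1(1), carry out 0
  col 2: B(11) + 2(2) + 0 (carry in) = 13 → D(13), carry out 0
  col 3: 0(0) + 0(0) + 0 (carry in) = 0 → 0(0), carry out 0
Reading digits MSB→LSB: 0D1D
Strip leading zeros: D1D
= 0xD1D


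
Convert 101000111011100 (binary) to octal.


Group into 3-bit groups: 101000111011100
  101 = 5
  000 = 0
  111 = 7
  011 = 3
  100 = 4
= 0o50734


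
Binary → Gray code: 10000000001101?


Binary: 10000000001101
Gray code: G = B XOR (B >> 1)
B >> 1 = 01000000000110
10000000001101 XOR 01000000000110:
  1 XOR 0 = 1
  0 XOR 1 = 1
  0 XOR 0 = 0
  0 XOR 0 = 0
  0 XOR 0 = 0
  0 XOR 0 = 0
  0 XOR 0 = 0
  0 XOR 0 = 0
  0 XOR 0 = 0
  0 XOR 0 = 0
  1 XOR 0 = 1
  1 XOR 1 = 0
  0 XOR 1 = 1
  1 XOR 0 = 1
= 11000000001011


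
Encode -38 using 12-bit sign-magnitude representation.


Sign bit: 1 (negative)
Magnitude: 38 = 00000100110
= 100000100110


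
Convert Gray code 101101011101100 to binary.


Gray code: 101101011101100
MSB stays the same: 1
Each subsequent bit = prev_binary XOR current_gray:
  B[1] = 1 XOR 0 = 1
  B[2] = 1 XOR 1 = 0
  B[3] = 0 XOR 1 = 1
  B[4] = 1 XOR 0 = 1
  B[5] = 1 XOR 1 = 0
  B[6] = 0 XOR 0 = 0
  B[7] = 0 XOR 1 = 1
  B[8] = 1 XOR 1 = 0
  B[9] = 0 XOR 1 = 1
  B[10] = 1 XOR 0 = 1
  B[11] = 1 XOR 1 = 0
  B[12] = 0 XOR 1 = 1
  B[13] = 1 XOR 0 = 1
  B[14] = 1 XOR 0 = 1
= 110110010110111 (27831 decimal)


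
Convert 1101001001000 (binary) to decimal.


Positional values:
Bit 3: 1 × 2^3 = 8
Bit 6: 1 × 2^6 = 64
Bit 9: 1 × 2^9 = 512
Bit 11: 1 × 2^11 = 2048
Bit 12: 1 × 2^12 = 4096
Sum = 8 + 64 + 512 + 2048 + 4096
= 6728


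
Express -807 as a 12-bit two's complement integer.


Original: 001100100111
Step 1 - Invert all bits: 110011011000
Step 2 - Add 1: 110011011000 + 1
= 110011011001 (represents -807)


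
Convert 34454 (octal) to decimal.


Positional values:
Position 0: 4 × 8^0 = 4
Position 1: 5 × 8^1 = 40
Position 2: 4 × 8^2 = 256
Position 3: 4 × 8^3 = 2048
Position 4: 3 × 8^4 = 12288
Sum = 4 + 40 + 256 + 2048 + 12288
= 14636


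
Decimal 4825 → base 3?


Divide by 3 repeatedly:
4825 ÷ 3 = 1608 remainder 1
1608 ÷ 3 = 536 remainder 0
536 ÷ 3 = 178 remainder 2
178 ÷ 3 = 59 remainder 1
59 ÷ 3 = 19 remainder 2
19 ÷ 3 = 6 remainder 1
6 ÷ 3 = 2 remainder 0
2 ÷ 3 = 0 remainder 2
Reading remainders bottom-up:
= 20121201


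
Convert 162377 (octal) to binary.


Each octal digit → 3 binary bits:
  1 = 001
  6 = 110
  2 = 010
  3 = 011
  7 = 111
  7 = 111
Concatenate: 001 110 010 011 111 111
= 001110010011111111


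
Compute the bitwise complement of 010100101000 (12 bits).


Original: 010100101000
Invert all bits:
  bit 0: 0 → 1
  bit 1: 1 → 0
  bit 2: 0 → 1
  bit 3: 1 → 0
  bit 4: 0 → 1
  bit 5: 0 → 1
  bit 6: 1 → 0
  bit 7: 0 → 1
  bit 8: 1 → 0
  bit 9: 0 → 1
  bit 10: 0 → 1
  bit 11: 0 → 1
= 101011010111


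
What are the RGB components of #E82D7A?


Hex: #E82D7A
R = E8₁₆ = 232
G = 2D₁₆ = 45
B = 7A₁₆ = 122
= RGB(232, 45, 122)


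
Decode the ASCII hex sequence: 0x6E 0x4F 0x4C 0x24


Codes (hex): 0x6E 0x4F 0x4C 0x24
Per-code ASCII lookup:
  0x6E = 110  (range 97-122: lowercase, 110 - 97 = 13) → 'n'
  0x4F = 79  (range 65-90: uppercase, 79 - 65 = 14) → 'O'
  0x4C = 76  (range 65-90: uppercase, 76 - 65 = 11) → 'L'
  0x24 = 36  (special character) → '$'
= 'nOL$'


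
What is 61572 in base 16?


Divide by 16 repeatedly:
61572 ÷ 16 = 3848 remainder 4 (4)
3848 ÷ 16 = 240 remainder 8 (8)
240 ÷ 16 = 15 remainder 0 (0)
15 ÷ 16 = 0 remainder 15 (F)
Reading remainders bottom-up:
= 0xF084


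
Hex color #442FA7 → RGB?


Hex: #442FA7
R = 44₁₆ = 68
G = 2F₁₆ = 47
B = A7₁₆ = 167
= RGB(68, 47, 167)


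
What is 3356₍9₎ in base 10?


Positional values (base 9):
  6 × 9^0 = 6 × 1 = 6
  5 × 9^1 = 5 × 9 = 45
  3 × 9^2 = 3 × 81 = 243
  3 × 9^3 = 3 × 729 = 2187
Sum = 6 + 45 + 243 + 2187
= 2481


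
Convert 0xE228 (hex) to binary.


Each hex digit → 4 binary bits:
  E = 1110
  2 = 0010
  2 = 0010
  8 = 1000
Concatenate: 1110 0010 0010 1000
= 1110001000101000


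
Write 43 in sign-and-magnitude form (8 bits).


Sign bit: 0 (positive)
Magnitude: 43 = 0101011
= 00101011


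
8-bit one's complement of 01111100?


Original: 01111100
Invert all bits:
  bit 0: 0 → 1
  bit 1: 1 → 0
  bit 2: 1 → 0
  bit 3: 1 → 0
  bit 4: 1 → 0
  bit 5: 1 → 0
  bit 6: 0 → 1
  bit 7: 0 → 1
= 10000011


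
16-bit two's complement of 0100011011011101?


Original: 0100011011011101
Step 1 - Invert all bits: 1011100100100010
Step 2 - Add 1: 1011100100100010 + 1
= 1011100100100011 (represents -18141)


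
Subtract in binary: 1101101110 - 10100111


Align and subtract column by column (LSB to MSB, borrowing when needed):
  1101101110
- 0010100111
  ----------
  col 0: (0 - 0 borrow-in) - 1 → borrow from next column: (0+2) - 1 = 1, borrow out 1
  col 1: (1 - 1 borrow-in) - 1 → borrow from next column: (0+2) - 1 = 1, borrow out 1
  col 2: (1 - 1 borrow-in) - 1 → borrow from next column: (0+2) - 1 = 1, borrow out 1
  col 3: (1 - 1 borrow-in) - 0 → 0 - 0 = 0, borrow out 0
  col 4: (0 - 0 borrow-in) - 0 → 0 - 0 = 0, borrow out 0
  col 5: (1 - 0 borrow-in) - 1 → 1 - 1 = 0, borrow out 0
  col 6: (1 - 0 borrow-in) - 0 → 1 - 0 = 1, borrow out 0
  col 7: (0 - 0 borrow-in) - 1 → borrow from next column: (0+2) - 1 = 1, borrow out 1
  col 8: (1 - 1 borrow-in) - 0 → 0 - 0 = 0, borrow out 0
  col 9: (1 - 0 borrow-in) - 0 → 1 - 0 = 1, borrow out 0
Reading bits MSB→LSB: 1011000111
Strip leading zeros: 1011000111
= 1011000111


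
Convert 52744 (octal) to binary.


Each octal digit → 3 binary bits:
  5 = 101
  2 = 010
  7 = 111
  4 = 100
  4 = 100
Concatenate: 101 010 111 100 100
= 101010111100100


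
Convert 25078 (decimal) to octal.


Divide by 8 repeatedly:
25078 ÷ 8 = 3134 remainder 6
3134 ÷ 8 = 391 remainder 6
391 ÷ 8 = 48 remainder 7
48 ÷ 8 = 6 remainder 0
6 ÷ 8 = 0 remainder 6
Reading remainders bottom-up:
= 0o60766


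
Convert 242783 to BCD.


Each digit → 4-bit binary:
  2 → 0010
  4 → 0100
  2 → 0010
  7 → 0111
  8 → 1000
  3 → 0011
= 0010 0100 0010 0111 1000 0011


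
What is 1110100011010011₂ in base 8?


Group into 3-bit groups: 001110100011010011
  001 = 1
  110 = 6
  100 = 4
  011 = 3
  010 = 2
  011 = 3
= 0o164323


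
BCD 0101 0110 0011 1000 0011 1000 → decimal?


Each 4-bit group → digit:
  0101 → 5
  0110 → 6
  0011 → 3
  1000 → 8
  0011 → 3
  1000 → 8
= 563838


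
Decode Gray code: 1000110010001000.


Gray code: 1000110010001000
MSB stays the same: 1
Each subsequent bit = prev_binary XOR current_gray:
  B[1] = 1 XOR 0 = 1
  B[2] = 1 XOR 0 = 1
  B[3] = 1 XOR 0 = 1
  B[4] = 1 XOR 1 = 0
  B[5] = 0 XOR 1 = 1
  B[6] = 1 XOR 0 = 1
  B[7] = 1 XOR 0 = 1
  B[8] = 1 XOR 1 = 0
  B[9] = 0 XOR 0 = 0
  B[10] = 0 XOR 0 = 0
  B[11] = 0 XOR 0 = 0
  B[12] = 0 XOR 1 = 1
  B[13] = 1 XOR 0 = 1
  B[14] = 1 XOR 0 = 1
  B[15] = 1 XOR 0 = 1
= 1111011100001111 (63247 decimal)


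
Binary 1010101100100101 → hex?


Group into 4-bit nibbles: 1010101100100101
  1010 = A
  1011 = B
  0010 = 2
  0101 = 5
= 0xAB25


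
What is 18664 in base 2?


Divide by 2 repeatedly:
18664 ÷ 2 = 9332 remainder 0
9332 ÷ 2 = 4666 remainder 0
4666 ÷ 2 = 2333 remainder 0
2333 ÷ 2 = 1166 remainder 1
1166 ÷ 2 = 583 remainder 0
583 ÷ 2 = 291 remainder 1
291 ÷ 2 = 145 remainder 1
145 ÷ 2 = 72 remainder 1
72 ÷ 2 = 36 remainder 0
36 ÷ 2 = 18 remainder 0
18 ÷ 2 = 9 remainder 0
9 ÷ 2 = 4 remainder 1
4 ÷ 2 = 2 remainder 0
2 ÷ 2 = 1 remainder 0
1 ÷ 2 = 0 remainder 1
Reading remainders bottom-up:
= 100100011101000


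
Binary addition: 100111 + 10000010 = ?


Align and add column by column (LSB to MSB, carry propagating):
  000100111
+ 010000010
  ---------
  col 0: 1 + 0 + 0 (carry in) = 1 → bit 1, carry out 0
  col 1: 1 + 1 + 0 (carry in) = 2 → bit 0, carry out 1
  col 2: 1 + 0 + 1 (carry in) = 2 → bit 0, carry out 1
  col 3: 0 + 0 + 1 (carry in) = 1 → bit 1, carry out 0
  col 4: 0 + 0 + 0 (carry in) = 0 → bit 0, carry out 0
  col 5: 1 + 0 + 0 (carry in) = 1 → bit 1, carry out 0
  col 6: 0 + 0 + 0 (carry in) = 0 → bit 0, carry out 0
  col 7: 0 + 1 + 0 (carry in) = 1 → bit 1, carry out 0
  col 8: 0 + 0 + 0 (carry in) = 0 → bit 0, carry out 0
Reading bits MSB→LSB: 010101001
Strip leading zeros: 10101001
= 10101001


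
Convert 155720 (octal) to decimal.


Positional values:
Position 0: 0 × 8^0 = 0
Position 1: 2 × 8^1 = 16
Position 2: 7 × 8^2 = 448
Position 3: 5 × 8^3 = 2560
Position 4: 5 × 8^4 = 20480
Position 5: 1 × 8^5 = 32768
Sum = 0 + 16 + 448 + 2560 + 20480 + 32768
= 56272


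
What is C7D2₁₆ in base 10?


Positional values:
Position 0: 2 × 16^0 = 2 × 1 = 2
Position 1: D × 16^1 = 13 × 16 = 208
Position 2: 7 × 16^2 = 7 × 256 = 1792
Position 3: C × 16^3 = 12 × 4096 = 49152
Sum = 2 + 208 + 1792 + 49152
= 51154


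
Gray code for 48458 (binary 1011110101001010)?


Binary: 1011110101001010
Gray code: G = B XOR (B >> 1)
B >> 1 = 0101111010100101
1011110101001010 XOR 0101111010100101:
  1 XOR 0 = 1
  0 XOR 1 = 1
  1 XOR 0 = 1
  1 XOR 1 = 0
  1 XOR 1 = 0
  1 XOR 1 = 0
  0 XOR 1 = 1
  1 XOR 0 = 1
  0 XOR 1 = 1
  1 XOR 0 = 1
  0 XOR 1 = 1
  0 XOR 0 = 0
  1 XOR 0 = 1
  0 XOR 1 = 1
  1 XOR 0 = 1
  0 XOR 1 = 1
= 1110001111101111


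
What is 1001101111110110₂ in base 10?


Positional values:
Bit 1: 1 × 2^1 = 2
Bit 2: 1 × 2^2 = 4
Bit 4: 1 × 2^4 = 16
Bit 5: 1 × 2^5 = 32
Bit 6: 1 × 2^6 = 64
Bit 7: 1 × 2^7 = 128
Bit 8: 1 × 2^8 = 256
Bit 9: 1 × 2^9 = 512
Bit 11: 1 × 2^11 = 2048
Bit 12: 1 × 2^12 = 4096
Bit 15: 1 × 2^15 = 32768
Sum = 2 + 4 + 16 + 32 + 64 + 128 + 256 + 512 + 2048 + 4096 + 32768
= 39926


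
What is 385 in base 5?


Divide by 5 repeatedly:
385 ÷ 5 = 77 remainder 0
77 ÷ 5 = 15 remainder 2
15 ÷ 5 = 3 remainder 0
3 ÷ 5 = 0 remainder 3
Reading remainders bottom-up:
= 3020


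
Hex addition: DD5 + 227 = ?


Align and add column by column (LSB to MSB, each column mod 16 with carry):
  0DD5
+ 0227
  ----
  col 0: 5(5) + 7(7) + 0 (carry in) = 12 → C(12), carry out 0
  col 1: D(13) + 2(2) + 0 (carry in) = 15 → F(15), carry out 0
  col 2: D(13) + 2(2) + 0 (carry in) = 15 → F(15), carry out 0
  col 3: 0(0) + 0(0) + 0 (carry in) = 0 → 0(0), carry out 0
Reading digits MSB→LSB: 0FFC
Strip leading zeros: FFC
= 0xFFC


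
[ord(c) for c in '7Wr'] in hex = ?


String: '7Wr'  (3 characters)
Per-character ASCII lookup:
  '7': digits start at 48: '7' = 48 + 7 = 55 → 0x37
  'W': uppercase starts at 65: 'W' = 65 + 22 = 87 → 0x57
  'r': lowercase starts at 97: 'r' = 97 + 17 = 114 → 0x72
= 0x37 0x57 0x72


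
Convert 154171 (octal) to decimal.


Positional values:
Position 0: 1 × 8^0 = 1
Position 1: 7 × 8^1 = 56
Position 2: 1 × 8^2 = 64
Position 3: 4 × 8^3 = 2048
Position 4: 5 × 8^4 = 20480
Position 5: 1 × 8^5 = 32768
Sum = 1 + 56 + 64 + 2048 + 20480 + 32768
= 55417


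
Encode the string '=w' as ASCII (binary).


String: '=w'  (2 characters)
Per-character ASCII lookup:
  '=': special character: '=' = 61 → 111101
  'w': lowercase starts at 97: 'w' = 97 + 22 = 119 → 1110111
= 111101 1110111


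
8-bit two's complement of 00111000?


Original: 00111000
Step 1 - Invert all bits: 11000111
Step 2 - Add 1: 11000111 + 1
= 11001000 (represents -56)


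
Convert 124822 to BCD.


Each digit → 4-bit binary:
  1 → 0001
  2 → 0010
  4 → 0100
  8 → 1000
  2 → 0010
  2 → 0010
= 0001 0010 0100 1000 0010 0010


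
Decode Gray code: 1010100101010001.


Gray code: 1010100101010001
MSB stays the same: 1
Each subsequent bit = prev_binary XOR current_gray:
  B[1] = 1 XOR 0 = 1
  B[2] = 1 XOR 1 = 0
  B[3] = 0 XOR 0 = 0
  B[4] = 0 XOR 1 = 1
  B[5] = 1 XOR 0 = 1
  B[6] = 1 XOR 0 = 1
  B[7] = 1 XOR 1 = 0
  B[8] = 0 XOR 0 = 0
  B[9] = 0 XOR 1 = 1
  B[10] = 1 XOR 0 = 1
  B[11] = 1 XOR 1 = 0
  B[12] = 0 XOR 0 = 0
  B[13] = 0 XOR 0 = 0
  B[14] = 0 XOR 0 = 0
  B[15] = 0 XOR 1 = 1
= 1100111001100001 (52833 decimal)


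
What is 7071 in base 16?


Divide by 16 repeatedly:
7071 ÷ 16 = 441 remainder 15 (F)
441 ÷ 16 = 27 remainder 9 (9)
27 ÷ 16 = 1 remainder 11 (B)
1 ÷ 16 = 0 remainder 1 (1)
Reading remainders bottom-up:
= 0x1B9F


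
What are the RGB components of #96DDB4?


Hex: #96DDB4
R = 96₁₆ = 150
G = DD₁₆ = 221
B = B4₁₆ = 180
= RGB(150, 221, 180)


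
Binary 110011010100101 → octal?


Group into 3-bit groups: 110011010100101
  110 = 6
  011 = 3
  010 = 2
  100 = 4
  101 = 5
= 0o63245


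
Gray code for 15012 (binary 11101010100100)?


Binary: 11101010100100
Gray code: G = B XOR (B >> 1)
B >> 1 = 01110101010010
11101010100100 XOR 01110101010010:
  1 XOR 0 = 1
  1 XOR 1 = 0
  1 XOR 1 = 0
  0 XOR 1 = 1
  1 XOR 0 = 1
  0 XOR 1 = 1
  1 XOR 0 = 1
  0 XOR 1 = 1
  1 XOR 0 = 1
  0 XOR 1 = 1
  0 XOR 0 = 0
  1 XOR 0 = 1
  0 XOR 1 = 1
  0 XOR 0 = 0
= 10011111110110


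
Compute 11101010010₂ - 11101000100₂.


Align and subtract column by column (LSB to MSB, borrowing when needed):
  11101010010
- 11101000100
  -----------
  col 0: (0 - 0 borrow-in) - 0 → 0 - 0 = 0, borrow out 0
  col 1: (1 - 0 borrow-in) - 0 → 1 - 0 = 1, borrow out 0
  col 2: (0 - 0 borrow-in) - 1 → borrow from next column: (0+2) - 1 = 1, borrow out 1
  col 3: (0 - 1 borrow-in) - 0 → borrow from next column: (-1+2) - 0 = 1, borrow out 1
  col 4: (1 - 1 borrow-in) - 0 → 0 - 0 = 0, borrow out 0
  col 5: (0 - 0 borrow-in) - 0 → 0 - 0 = 0, borrow out 0
  col 6: (1 - 0 borrow-in) - 1 → 1 - 1 = 0, borrow out 0
  col 7: (0 - 0 borrow-in) - 0 → 0 - 0 = 0, borrow out 0
  col 8: (1 - 0 borrow-in) - 1 → 1 - 1 = 0, borrow out 0
  col 9: (1 - 0 borrow-in) - 1 → 1 - 1 = 0, borrow out 0
  col 10: (1 - 0 borrow-in) - 1 → 1 - 1 = 0, borrow out 0
Reading bits MSB→LSB: 00000001110
Strip leading zeros: 1110
= 1110


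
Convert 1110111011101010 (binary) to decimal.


Positional values:
Bit 1: 1 × 2^1 = 2
Bit 3: 1 × 2^3 = 8
Bit 5: 1 × 2^5 = 32
Bit 6: 1 × 2^6 = 64
Bit 7: 1 × 2^7 = 128
Bit 9: 1 × 2^9 = 512
Bit 10: 1 × 2^10 = 1024
Bit 11: 1 × 2^11 = 2048
Bit 13: 1 × 2^13 = 8192
Bit 14: 1 × 2^14 = 16384
Bit 15: 1 × 2^15 = 32768
Sum = 2 + 8 + 32 + 64 + 128 + 512 + 1024 + 2048 + 8192 + 16384 + 32768
= 61162


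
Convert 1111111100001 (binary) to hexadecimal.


Group into 4-bit nibbles: 0001111111100001
  0001 = 1
  1111 = F
  1110 = E
  0001 = 1
= 0x1FE1


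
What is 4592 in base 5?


Divide by 5 repeatedly:
4592 ÷ 5 = 918 remainder 2
918 ÷ 5 = 183 remainder 3
183 ÷ 5 = 36 remainder 3
36 ÷ 5 = 7 remainder 1
7 ÷ 5 = 1 remainder 2
1 ÷ 5 = 0 remainder 1
Reading remainders bottom-up:
= 121332


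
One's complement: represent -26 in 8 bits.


Original: 00011010
Invert all bits:
  bit 0: 0 → 1
  bit 1: 0 → 1
  bit 2: 0 → 1
  bit 3: 1 → 0
  bit 4: 1 → 0
  bit 5: 0 → 1
  bit 6: 1 → 0
  bit 7: 0 → 1
= 11100101


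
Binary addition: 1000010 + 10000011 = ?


Align and add column by column (LSB to MSB, carry propagating):
  001000010
+ 010000011
  ---------
  col 0: 0 + 1 + 0 (carry in) = 1 → bit 1, carry out 0
  col 1: 1 + 1 + 0 (carry in) = 2 → bit 0, carry out 1
  col 2: 0 + 0 + 1 (carry in) = 1 → bit 1, carry out 0
  col 3: 0 + 0 + 0 (carry in) = 0 → bit 0, carry out 0
  col 4: 0 + 0 + 0 (carry in) = 0 → bit 0, carry out 0
  col 5: 0 + 0 + 0 (carry in) = 0 → bit 0, carry out 0
  col 6: 1 + 0 + 0 (carry in) = 1 → bit 1, carry out 0
  col 7: 0 + 1 + 0 (carry in) = 1 → bit 1, carry out 0
  col 8: 0 + 0 + 0 (carry in) = 0 → bit 0, carry out 0
Reading bits MSB→LSB: 011000101
Strip leading zeros: 11000101
= 11000101


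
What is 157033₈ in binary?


Each octal digit → 3 binary bits:
  1 = 001
  5 = 101
  7 = 111
  0 = 000
  3 = 011
  3 = 011
Concatenate: 001 101 111 000 011 011
= 001101111000011011


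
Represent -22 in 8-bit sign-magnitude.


Sign bit: 1 (negative)
Magnitude: 22 = 0010110
= 10010110


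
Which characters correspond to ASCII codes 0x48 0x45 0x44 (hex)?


Codes (hex): 0x48 0x45 0x44
Per-code ASCII lookup:
  0x48 = 72  (range 65-90: uppercase, 72 - 65 = 7) → 'H'
  0x45 = 69  (range 65-90: uppercase, 69 - 65 = 4) → 'E'
  0x44 = 68  (range 65-90: uppercase, 68 - 65 = 3) → 'D'
= 'HED'


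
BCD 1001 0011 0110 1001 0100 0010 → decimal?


Each 4-bit group → digit:
  1001 → 9
  0011 → 3
  0110 → 6
  1001 → 9
  0100 → 4
  0010 → 2
= 936942


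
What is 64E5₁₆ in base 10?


Positional values:
Position 0: 5 × 16^0 = 5 × 1 = 5
Position 1: E × 16^1 = 14 × 16 = 224
Position 2: 4 × 16^2 = 4 × 256 = 1024
Position 3: 6 × 16^3 = 6 × 4096 = 24576
Sum = 5 + 224 + 1024 + 24576
= 25829


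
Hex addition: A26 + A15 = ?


Align and add column by column (LSB to MSB, each column mod 16 with carry):
  0A26
+ 0A15
  ----
  col 0: 6(6) + 5(5) + 0 (carry in) = 11 → B(11), carry out 0
  col 1: 2(2) + 1(1) + 0 (carry in) = 3 → 3(3), carry out 0
  col 2: A(10) + A(10) + 0 (carry in) = 20 → 4(4), carry out 1
  col 3: 0(0) + 0(0) + 1 (carry in) = 1 → 1(1), carry out 0
Reading digits MSB→LSB: 143B
Strip leading zeros: 143B
= 0x143B


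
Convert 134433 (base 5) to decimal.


Positional values (base 5):
  3 × 5^0 = 3 × 1 = 3
  3 × 5^1 = 3 × 5 = 15
  4 × 5^2 = 4 × 25 = 100
  4 × 5^3 = 4 × 125 = 500
  3 × 5^4 = 3 × 625 = 1875
  1 × 5^5 = 1 × 3125 = 3125
Sum = 3 + 15 + 100 + 500 + 1875 + 3125
= 5618


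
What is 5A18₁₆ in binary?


Each hex digit → 4 binary bits:
  5 = 0101
  A = 1010
  1 = 0001
  8 = 1000
Concatenate: 0101 1010 0001 1000
= 0101101000011000


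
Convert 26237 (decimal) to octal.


Divide by 8 repeatedly:
26237 ÷ 8 = 3279 remainder 5
3279 ÷ 8 = 409 remainder 7
409 ÷ 8 = 51 remainder 1
51 ÷ 8 = 6 remainder 3
6 ÷ 8 = 0 remainder 6
Reading remainders bottom-up:
= 0o63175


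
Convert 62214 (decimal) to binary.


Divide by 2 repeatedly:
62214 ÷ 2 = 31107 remainder 0
31107 ÷ 2 = 15553 remainder 1
15553 ÷ 2 = 7776 remainder 1
7776 ÷ 2 = 3888 remainder 0
3888 ÷ 2 = 1944 remainder 0
1944 ÷ 2 = 972 remainder 0
972 ÷ 2 = 486 remainder 0
486 ÷ 2 = 243 remainder 0
243 ÷ 2 = 121 remainder 1
121 ÷ 2 = 60 remainder 1
60 ÷ 2 = 30 remainder 0
30 ÷ 2 = 15 remainder 0
15 ÷ 2 = 7 remainder 1
7 ÷ 2 = 3 remainder 1
3 ÷ 2 = 1 remainder 1
1 ÷ 2 = 0 remainder 1
Reading remainders bottom-up:
= 1111001100000110


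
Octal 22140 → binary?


Each octal digit → 3 binary bits:
  2 = 010
  2 = 010
  1 = 001
  4 = 100
  0 = 000
Concatenate: 010 010 001 100 000
= 010010001100000


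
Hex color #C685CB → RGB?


Hex: #C685CB
R = C6₁₆ = 198
G = 85₁₆ = 133
B = CB₁₆ = 203
= RGB(198, 133, 203)


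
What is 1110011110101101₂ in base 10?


Positional values:
Bit 0: 1 × 2^0 = 1
Bit 2: 1 × 2^2 = 4
Bit 3: 1 × 2^3 = 8
Bit 5: 1 × 2^5 = 32
Bit 7: 1 × 2^7 = 128
Bit 8: 1 × 2^8 = 256
Bit 9: 1 × 2^9 = 512
Bit 10: 1 × 2^10 = 1024
Bit 13: 1 × 2^13 = 8192
Bit 14: 1 × 2^14 = 16384
Bit 15: 1 × 2^15 = 32768
Sum = 1 + 4 + 8 + 32 + 128 + 256 + 512 + 1024 + 8192 + 16384 + 32768
= 59309


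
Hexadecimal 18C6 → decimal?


Positional values:
Position 0: 6 × 16^0 = 6 × 1 = 6
Position 1: C × 16^1 = 12 × 16 = 192
Position 2: 8 × 16^2 = 8 × 256 = 2048
Position 3: 1 × 16^3 = 1 × 4096 = 4096
Sum = 6 + 192 + 2048 + 4096
= 6342


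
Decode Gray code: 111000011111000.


Gray code: 111000011111000
MSB stays the same: 1
Each subsequent bit = prev_binary XOR current_gray:
  B[1] = 1 XOR 1 = 0
  B[2] = 0 XOR 1 = 1
  B[3] = 1 XOR 0 = 1
  B[4] = 1 XOR 0 = 1
  B[5] = 1 XOR 0 = 1
  B[6] = 1 XOR 0 = 1
  B[7] = 1 XOR 1 = 0
  B[8] = 0 XOR 1 = 1
  B[9] = 1 XOR 1 = 0
  B[10] = 0 XOR 1 = 1
  B[11] = 1 XOR 1 = 0
  B[12] = 0 XOR 0 = 0
  B[13] = 0 XOR 0 = 0
  B[14] = 0 XOR 0 = 0
= 101111101010000 (24400 decimal)


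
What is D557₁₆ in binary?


Each hex digit → 4 binary bits:
  D = 1101
  5 = 0101
  5 = 0101
  7 = 0111
Concatenate: 1101 0101 0101 0111
= 1101010101010111


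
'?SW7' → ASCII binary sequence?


String: '?SW7'  (4 characters)
Per-character ASCII lookup:
  '?': special character: '?' = 63 → 111111
  'S': uppercase starts at 65: 'S' = 65 + 18 = 83 → 1010011
  'W': uppercase starts at 65: 'W' = 65 + 22 = 87 → 1010111
  '7': digits start at 48: '7' = 48 + 7 = 55 → 110111
= 111111 1010011 1010111 110111


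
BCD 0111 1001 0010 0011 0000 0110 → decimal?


Each 4-bit group → digit:
  0111 → 7
  1001 → 9
  0010 → 2
  0011 → 3
  0000 → 0
  0110 → 6
= 792306


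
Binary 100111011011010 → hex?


Group into 4-bit nibbles: 0100111011011010
  0100 = 4
  1110 = E
  1101 = D
  1010 = A
= 0x4EDA


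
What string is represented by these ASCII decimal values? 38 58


Codes (decimal): 38 58
Per-code ASCII lookup:
  38  (special character) → '&'
  58  (special character) → ':'
= '&:'


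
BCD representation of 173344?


Each digit → 4-bit binary:
  1 → 0001
  7 → 0111
  3 → 0011
  3 → 0011
  4 → 0100
  4 → 0100
= 0001 0111 0011 0011 0100 0100


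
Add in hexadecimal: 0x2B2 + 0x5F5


Align and add column by column (LSB to MSB, each column mod 16 with carry):
  02B2
+ 05F5
  ----
  col 0: 2(2) + 5(5) + 0 (carry in) = 7 → 7(7), carry out 0
  col 1: B(11) + F(15) + 0 (carry in) = 26 → A(10), carry out 1
  col 2: 2(2) + 5(5) + 1 (carry in) = 8 → 8(8), carry out 0
  col 3: 0(0) + 0(0) + 0 (carry in) = 0 → 0(0), carry out 0
Reading digits MSB→LSB: 08A7
Strip leading zeros: 8A7
= 0x8A7


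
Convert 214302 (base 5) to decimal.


Positional values (base 5):
  2 × 5^0 = 2 × 1 = 2
  0 × 5^1 = 0 × 5 = 0
  3 × 5^2 = 3 × 25 = 75
  4 × 5^3 = 4 × 125 = 500
  1 × 5^4 = 1 × 625 = 625
  2 × 5^5 = 2 × 3125 = 6250
Sum = 2 + 0 + 75 + 500 + 625 + 6250
= 7452


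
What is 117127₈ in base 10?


Positional values:
Position 0: 7 × 8^0 = 7
Position 1: 2 × 8^1 = 16
Position 2: 1 × 8^2 = 64
Position 3: 7 × 8^3 = 3584
Position 4: 1 × 8^4 = 4096
Position 5: 1 × 8^5 = 32768
Sum = 7 + 16 + 64 + 3584 + 4096 + 32768
= 40535


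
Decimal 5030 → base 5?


Divide by 5 repeatedly:
5030 ÷ 5 = 1006 remainder 0
1006 ÷ 5 = 201 remainder 1
201 ÷ 5 = 40 remainder 1
40 ÷ 5 = 8 remainder 0
8 ÷ 5 = 1 remainder 3
1 ÷ 5 = 0 remainder 1
Reading remainders bottom-up:
= 130110


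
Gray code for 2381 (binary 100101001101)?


Binary: 100101001101
Gray code: G = B XOR (B >> 1)
B >> 1 = 010010100110
100101001101 XOR 010010100110:
  1 XOR 0 = 1
  0 XOR 1 = 1
  0 XOR 0 = 0
  1 XOR 0 = 1
  0 XOR 1 = 1
  1 XOR 0 = 1
  0 XOR 1 = 1
  0 XOR 0 = 0
  1 XOR 0 = 1
  1 XOR 1 = 0
  0 XOR 1 = 1
  1 XOR 0 = 1
= 110111101011


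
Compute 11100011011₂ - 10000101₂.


Align and subtract column by column (LSB to MSB, borrowing when needed):
  11100011011
- 00010000101
  -----------
  col 0: (1 - 0 borrow-in) - 1 → 1 - 1 = 0, borrow out 0
  col 1: (1 - 0 borrow-in) - 0 → 1 - 0 = 1, borrow out 0
  col 2: (0 - 0 borrow-in) - 1 → borrow from next column: (0+2) - 1 = 1, borrow out 1
  col 3: (1 - 1 borrow-in) - 0 → 0 - 0 = 0, borrow out 0
  col 4: (1 - 0 borrow-in) - 0 → 1 - 0 = 1, borrow out 0
  col 5: (0 - 0 borrow-in) - 0 → 0 - 0 = 0, borrow out 0
  col 6: (0 - 0 borrow-in) - 0 → 0 - 0 = 0, borrow out 0
  col 7: (0 - 0 borrow-in) - 1 → borrow from next column: (0+2) - 1 = 1, borrow out 1
  col 8: (1 - 1 borrow-in) - 0 → 0 - 0 = 0, borrow out 0
  col 9: (1 - 0 borrow-in) - 0 → 1 - 0 = 1, borrow out 0
  col 10: (1 - 0 borrow-in) - 0 → 1 - 0 = 1, borrow out 0
Reading bits MSB→LSB: 11010010110
Strip leading zeros: 11010010110
= 11010010110


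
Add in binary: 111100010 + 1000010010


Align and add column by column (LSB to MSB, carry propagating):
  00111100010
+ 01000010010
  -----------
  col 0: 0 + 0 + 0 (carry in) = 0 → bit 0, carry out 0
  col 1: 1 + 1 + 0 (carry in) = 2 → bit 0, carry out 1
  col 2: 0 + 0 + 1 (carry in) = 1 → bit 1, carry out 0
  col 3: 0 + 0 + 0 (carry in) = 0 → bit 0, carry out 0
  col 4: 0 + 1 + 0 (carry in) = 1 → bit 1, carry out 0
  col 5: 1 + 0 + 0 (carry in) = 1 → bit 1, carry out 0
  col 6: 1 + 0 + 0 (carry in) = 1 → bit 1, carry out 0
  col 7: 1 + 0 + 0 (carry in) = 1 → bit 1, carry out 0
  col 8: 1 + 0 + 0 (carry in) = 1 → bit 1, carry out 0
  col 9: 0 + 1 + 0 (carry in) = 1 → bit 1, carry out 0
  col 10: 0 + 0 + 0 (carry in) = 0 → bit 0, carry out 0
Reading bits MSB→LSB: 01111110100
Strip leading zeros: 1111110100
= 1111110100


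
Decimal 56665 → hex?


Divide by 16 repeatedly:
56665 ÷ 16 = 3541 remainder 9 (9)
3541 ÷ 16 = 221 remainder 5 (5)
221 ÷ 16 = 13 remainder 13 (D)
13 ÷ 16 = 0 remainder 13 (D)
Reading remainders bottom-up:
= 0xDD59


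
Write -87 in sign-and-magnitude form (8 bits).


Sign bit: 1 (negative)
Magnitude: 87 = 1010111
= 11010111


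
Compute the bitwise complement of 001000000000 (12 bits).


Original: 001000000000
Invert all bits:
  bit 0: 0 → 1
  bit 1: 0 → 1
  bit 2: 1 → 0
  bit 3: 0 → 1
  bit 4: 0 → 1
  bit 5: 0 → 1
  bit 6: 0 → 1
  bit 7: 0 → 1
  bit 8: 0 → 1
  bit 9: 0 → 1
  bit 10: 0 → 1
  bit 11: 0 → 1
= 110111111111


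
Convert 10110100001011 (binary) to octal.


Group into 3-bit groups: 010110100001011
  010 = 2
  110 = 6
  100 = 4
  001 = 1
  011 = 3
= 0o26413


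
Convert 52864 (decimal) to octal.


Divide by 8 repeatedly:
52864 ÷ 8 = 6608 remainder 0
6608 ÷ 8 = 826 remainder 0
826 ÷ 8 = 103 remainder 2
103 ÷ 8 = 12 remainder 7
12 ÷ 8 = 1 remainder 4
1 ÷ 8 = 0 remainder 1
Reading remainders bottom-up:
= 0o147200


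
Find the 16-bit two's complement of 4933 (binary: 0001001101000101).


Original: 0001001101000101
Step 1 - Invert all bits: 1110110010111010
Step 2 - Add 1: 1110110010111010 + 1
= 1110110010111011 (represents -4933)


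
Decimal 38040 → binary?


Divide by 2 repeatedly:
38040 ÷ 2 = 19020 remainder 0
19020 ÷ 2 = 9510 remainder 0
9510 ÷ 2 = 4755 remainder 0
4755 ÷ 2 = 2377 remainder 1
2377 ÷ 2 = 1188 remainder 1
1188 ÷ 2 = 594 remainder 0
594 ÷ 2 = 297 remainder 0
297 ÷ 2 = 148 remainder 1
148 ÷ 2 = 74 remainder 0
74 ÷ 2 = 37 remainder 0
37 ÷ 2 = 18 remainder 1
18 ÷ 2 = 9 remainder 0
9 ÷ 2 = 4 remainder 1
4 ÷ 2 = 2 remainder 0
2 ÷ 2 = 1 remainder 0
1 ÷ 2 = 0 remainder 1
Reading remainders bottom-up:
= 1001010010011000


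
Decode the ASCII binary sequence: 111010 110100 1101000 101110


Codes (binary): 111010 110100 1101000 101110
Per-code ASCII lookup:
  111010 = 58  (special character) → ':'
  110100 = 52  (range 48-57: digits, 52 - 48 = 4) → '4'
  1101000 = 104  (range 97-122: lowercase, 104 - 97 = 7) → 'h'
  101110 = 46  (special character) → '.'
= ':4h.'


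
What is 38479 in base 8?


Divide by 8 repeatedly:
38479 ÷ 8 = 4809 remainder 7
4809 ÷ 8 = 601 remainder 1
601 ÷ 8 = 75 remainder 1
75 ÷ 8 = 9 remainder 3
9 ÷ 8 = 1 remainder 1
1 ÷ 8 = 0 remainder 1
Reading remainders bottom-up:
= 0o113117


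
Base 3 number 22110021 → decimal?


Positional values (base 3):
  1 × 3^0 = 1 × 1 = 1
  2 × 3^1 = 2 × 3 = 6
  0 × 3^2 = 0 × 9 = 0
  0 × 3^3 = 0 × 27 = 0
  1 × 3^4 = 1 × 81 = 81
  1 × 3^5 = 1 × 243 = 243
  2 × 3^6 = 2 × 729 = 1458
  2 × 3^7 = 2 × 2187 = 4374
Sum = 1 + 6 + 0 + 0 + 81 + 243 + 1458 + 4374
= 6163


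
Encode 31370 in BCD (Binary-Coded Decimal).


Each digit → 4-bit binary:
  3 → 0011
  1 → 0001
  3 → 0011
  7 → 0111
  0 → 0000
= 0011 0001 0011 0111 0000


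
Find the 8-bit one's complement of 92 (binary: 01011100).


Original: 01011100
Invert all bits:
  bit 0: 0 → 1
  bit 1: 1 → 0
  bit 2: 0 → 1
  bit 3: 1 → 0
  bit 4: 1 → 0
  bit 5: 1 → 0
  bit 6: 0 → 1
  bit 7: 0 → 1
= 10100011


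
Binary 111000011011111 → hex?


Group into 4-bit nibbles: 0111000011011111
  0111 = 7
  0000 = 0
  1101 = D
  1111 = F
= 0x70DF


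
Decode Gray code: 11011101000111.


Gray code: 11011101000111
MSB stays the same: 1
Each subsequent bit = prev_binary XOR current_gray:
  B[1] = 1 XOR 1 = 0
  B[2] = 0 XOR 0 = 0
  B[3] = 0 XOR 1 = 1
  B[4] = 1 XOR 1 = 0
  B[5] = 0 XOR 1 = 1
  B[6] = 1 XOR 0 = 1
  B[7] = 1 XOR 1 = 0
  B[8] = 0 XOR 0 = 0
  B[9] = 0 XOR 0 = 0
  B[10] = 0 XOR 0 = 0
  B[11] = 0 XOR 1 = 1
  B[12] = 1 XOR 1 = 0
  B[13] = 0 XOR 1 = 1
= 10010110000101 (9605 decimal)


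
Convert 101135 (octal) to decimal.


Positional values:
Position 0: 5 × 8^0 = 5
Position 1: 3 × 8^1 = 24
Position 2: 1 × 8^2 = 64
Position 3: 1 × 8^3 = 512
Position 4: 0 × 8^4 = 0
Position 5: 1 × 8^5 = 32768
Sum = 5 + 24 + 64 + 512 + 0 + 32768
= 33373


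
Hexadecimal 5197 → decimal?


Positional values:
Position 0: 7 × 16^0 = 7 × 1 = 7
Position 1: 9 × 16^1 = 9 × 16 = 144
Position 2: 1 × 16^2 = 1 × 256 = 256
Position 3: 5 × 16^3 = 5 × 4096 = 20480
Sum = 7 + 144 + 256 + 20480
= 20887


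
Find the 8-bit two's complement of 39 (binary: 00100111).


Original: 00100111
Step 1 - Invert all bits: 11011000
Step 2 - Add 1: 11011000 + 1
= 11011001 (represents -39)


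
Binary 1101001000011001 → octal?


Group into 3-bit groups: 001101001000011001
  001 = 1
  101 = 5
  001 = 1
  000 = 0
  011 = 3
  001 = 1
= 0o151031


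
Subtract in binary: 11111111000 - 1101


Align and subtract column by column (LSB to MSB, borrowing when needed):
  11111111000
- 00000001101
  -----------
  col 0: (0 - 0 borrow-in) - 1 → borrow from next column: (0+2) - 1 = 1, borrow out 1
  col 1: (0 - 1 borrow-in) - 0 → borrow from next column: (-1+2) - 0 = 1, borrow out 1
  col 2: (0 - 1 borrow-in) - 1 → borrow from next column: (-1+2) - 1 = 0, borrow out 1
  col 3: (1 - 1 borrow-in) - 1 → borrow from next column: (0+2) - 1 = 1, borrow out 1
  col 4: (1 - 1 borrow-in) - 0 → 0 - 0 = 0, borrow out 0
  col 5: (1 - 0 borrow-in) - 0 → 1 - 0 = 1, borrow out 0
  col 6: (1 - 0 borrow-in) - 0 → 1 - 0 = 1, borrow out 0
  col 7: (1 - 0 borrow-in) - 0 → 1 - 0 = 1, borrow out 0
  col 8: (1 - 0 borrow-in) - 0 → 1 - 0 = 1, borrow out 0
  col 9: (1 - 0 borrow-in) - 0 → 1 - 0 = 1, borrow out 0
  col 10: (1 - 0 borrow-in) - 0 → 1 - 0 = 1, borrow out 0
Reading bits MSB→LSB: 11111101011
Strip leading zeros: 11111101011
= 11111101011
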